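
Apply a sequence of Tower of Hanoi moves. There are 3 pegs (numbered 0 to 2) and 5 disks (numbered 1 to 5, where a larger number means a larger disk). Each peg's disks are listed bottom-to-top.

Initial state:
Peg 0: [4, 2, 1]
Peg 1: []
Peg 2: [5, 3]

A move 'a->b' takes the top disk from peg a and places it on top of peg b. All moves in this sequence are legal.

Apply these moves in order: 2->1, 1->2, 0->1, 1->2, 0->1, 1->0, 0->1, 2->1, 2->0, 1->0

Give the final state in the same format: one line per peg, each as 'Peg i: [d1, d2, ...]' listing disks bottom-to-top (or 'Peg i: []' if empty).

Answer: Peg 0: [4, 3, 1]
Peg 1: [2]
Peg 2: [5]

Derivation:
After move 1 (2->1):
Peg 0: [4, 2, 1]
Peg 1: [3]
Peg 2: [5]

After move 2 (1->2):
Peg 0: [4, 2, 1]
Peg 1: []
Peg 2: [5, 3]

After move 3 (0->1):
Peg 0: [4, 2]
Peg 1: [1]
Peg 2: [5, 3]

After move 4 (1->2):
Peg 0: [4, 2]
Peg 1: []
Peg 2: [5, 3, 1]

After move 5 (0->1):
Peg 0: [4]
Peg 1: [2]
Peg 2: [5, 3, 1]

After move 6 (1->0):
Peg 0: [4, 2]
Peg 1: []
Peg 2: [5, 3, 1]

After move 7 (0->1):
Peg 0: [4]
Peg 1: [2]
Peg 2: [5, 3, 1]

After move 8 (2->1):
Peg 0: [4]
Peg 1: [2, 1]
Peg 2: [5, 3]

After move 9 (2->0):
Peg 0: [4, 3]
Peg 1: [2, 1]
Peg 2: [5]

After move 10 (1->0):
Peg 0: [4, 3, 1]
Peg 1: [2]
Peg 2: [5]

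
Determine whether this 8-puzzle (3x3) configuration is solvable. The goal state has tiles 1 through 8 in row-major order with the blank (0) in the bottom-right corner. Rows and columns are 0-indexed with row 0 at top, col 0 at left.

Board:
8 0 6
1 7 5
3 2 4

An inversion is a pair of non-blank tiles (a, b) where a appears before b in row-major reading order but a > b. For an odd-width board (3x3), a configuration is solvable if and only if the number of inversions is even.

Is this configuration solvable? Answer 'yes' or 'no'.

Inversions (pairs i<j in row-major order where tile[i] > tile[j] > 0): 20
20 is even, so the puzzle is solvable.

Answer: yes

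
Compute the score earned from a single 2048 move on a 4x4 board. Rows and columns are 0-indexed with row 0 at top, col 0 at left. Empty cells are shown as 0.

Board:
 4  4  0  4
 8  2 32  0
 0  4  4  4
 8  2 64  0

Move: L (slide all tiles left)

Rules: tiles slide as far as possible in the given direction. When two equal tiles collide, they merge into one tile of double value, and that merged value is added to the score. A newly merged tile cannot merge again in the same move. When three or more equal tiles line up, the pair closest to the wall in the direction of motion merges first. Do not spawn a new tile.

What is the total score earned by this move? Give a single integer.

Answer: 16

Derivation:
Slide left:
row 0: [4, 4, 0, 4] -> [8, 4, 0, 0]  score +8 (running 8)
row 1: [8, 2, 32, 0] -> [8, 2, 32, 0]  score +0 (running 8)
row 2: [0, 4, 4, 4] -> [8, 4, 0, 0]  score +8 (running 16)
row 3: [8, 2, 64, 0] -> [8, 2, 64, 0]  score +0 (running 16)
Board after move:
 8  4  0  0
 8  2 32  0
 8  4  0  0
 8  2 64  0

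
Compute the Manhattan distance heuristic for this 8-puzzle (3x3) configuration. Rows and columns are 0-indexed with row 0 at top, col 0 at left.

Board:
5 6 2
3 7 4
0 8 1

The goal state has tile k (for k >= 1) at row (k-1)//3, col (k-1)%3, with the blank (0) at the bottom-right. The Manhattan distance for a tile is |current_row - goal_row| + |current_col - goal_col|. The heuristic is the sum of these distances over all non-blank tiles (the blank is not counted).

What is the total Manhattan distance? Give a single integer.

Answer: 16

Derivation:
Tile 5: (0,0)->(1,1) = 2
Tile 6: (0,1)->(1,2) = 2
Tile 2: (0,2)->(0,1) = 1
Tile 3: (1,0)->(0,2) = 3
Tile 7: (1,1)->(2,0) = 2
Tile 4: (1,2)->(1,0) = 2
Tile 8: (2,1)->(2,1) = 0
Tile 1: (2,2)->(0,0) = 4
Sum: 2 + 2 + 1 + 3 + 2 + 2 + 0 + 4 = 16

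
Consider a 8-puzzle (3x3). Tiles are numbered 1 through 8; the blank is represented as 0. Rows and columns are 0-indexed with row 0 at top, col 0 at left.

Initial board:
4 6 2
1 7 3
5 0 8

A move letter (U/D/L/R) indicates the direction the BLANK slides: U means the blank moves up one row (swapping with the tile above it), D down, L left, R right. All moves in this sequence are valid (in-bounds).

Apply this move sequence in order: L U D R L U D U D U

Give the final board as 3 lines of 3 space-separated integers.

Answer: 4 6 2
0 7 3
1 5 8

Derivation:
After move 1 (L):
4 6 2
1 7 3
0 5 8

After move 2 (U):
4 6 2
0 7 3
1 5 8

After move 3 (D):
4 6 2
1 7 3
0 5 8

After move 4 (R):
4 6 2
1 7 3
5 0 8

After move 5 (L):
4 6 2
1 7 3
0 5 8

After move 6 (U):
4 6 2
0 7 3
1 5 8

After move 7 (D):
4 6 2
1 7 3
0 5 8

After move 8 (U):
4 6 2
0 7 3
1 5 8

After move 9 (D):
4 6 2
1 7 3
0 5 8

After move 10 (U):
4 6 2
0 7 3
1 5 8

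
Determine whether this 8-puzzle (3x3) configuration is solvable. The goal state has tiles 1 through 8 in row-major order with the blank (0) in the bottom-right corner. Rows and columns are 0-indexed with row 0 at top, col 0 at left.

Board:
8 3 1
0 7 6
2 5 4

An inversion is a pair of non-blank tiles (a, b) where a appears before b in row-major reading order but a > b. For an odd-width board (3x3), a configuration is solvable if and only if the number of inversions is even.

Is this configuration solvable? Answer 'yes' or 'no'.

Inversions (pairs i<j in row-major order where tile[i] > tile[j] > 0): 17
17 is odd, so the puzzle is not solvable.

Answer: no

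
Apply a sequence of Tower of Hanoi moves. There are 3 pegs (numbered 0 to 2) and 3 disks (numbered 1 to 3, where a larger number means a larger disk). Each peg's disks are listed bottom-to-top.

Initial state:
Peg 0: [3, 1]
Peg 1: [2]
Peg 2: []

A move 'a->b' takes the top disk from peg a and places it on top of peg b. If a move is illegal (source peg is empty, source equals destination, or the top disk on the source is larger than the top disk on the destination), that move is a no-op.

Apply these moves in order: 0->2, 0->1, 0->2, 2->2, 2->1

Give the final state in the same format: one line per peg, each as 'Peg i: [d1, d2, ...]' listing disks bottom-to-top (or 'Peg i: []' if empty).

Answer: Peg 0: [3]
Peg 1: [2, 1]
Peg 2: []

Derivation:
After move 1 (0->2):
Peg 0: [3]
Peg 1: [2]
Peg 2: [1]

After move 2 (0->1):
Peg 0: [3]
Peg 1: [2]
Peg 2: [1]

After move 3 (0->2):
Peg 0: [3]
Peg 1: [2]
Peg 2: [1]

After move 4 (2->2):
Peg 0: [3]
Peg 1: [2]
Peg 2: [1]

After move 5 (2->1):
Peg 0: [3]
Peg 1: [2, 1]
Peg 2: []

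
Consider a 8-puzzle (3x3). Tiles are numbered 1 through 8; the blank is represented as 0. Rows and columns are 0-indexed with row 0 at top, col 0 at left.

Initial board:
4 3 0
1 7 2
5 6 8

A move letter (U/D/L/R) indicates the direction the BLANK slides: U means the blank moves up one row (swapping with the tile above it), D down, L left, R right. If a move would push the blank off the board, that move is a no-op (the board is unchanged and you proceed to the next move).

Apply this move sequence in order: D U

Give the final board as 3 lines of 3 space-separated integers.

Answer: 4 3 0
1 7 2
5 6 8

Derivation:
After move 1 (D):
4 3 2
1 7 0
5 6 8

After move 2 (U):
4 3 0
1 7 2
5 6 8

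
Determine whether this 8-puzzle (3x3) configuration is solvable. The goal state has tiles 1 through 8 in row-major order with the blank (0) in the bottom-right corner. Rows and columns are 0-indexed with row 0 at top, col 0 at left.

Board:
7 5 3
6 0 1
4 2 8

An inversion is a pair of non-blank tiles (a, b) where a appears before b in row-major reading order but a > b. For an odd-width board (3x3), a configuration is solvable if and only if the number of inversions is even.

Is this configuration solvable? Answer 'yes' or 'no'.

Answer: yes

Derivation:
Inversions (pairs i<j in row-major order where tile[i] > tile[j] > 0): 16
16 is even, so the puzzle is solvable.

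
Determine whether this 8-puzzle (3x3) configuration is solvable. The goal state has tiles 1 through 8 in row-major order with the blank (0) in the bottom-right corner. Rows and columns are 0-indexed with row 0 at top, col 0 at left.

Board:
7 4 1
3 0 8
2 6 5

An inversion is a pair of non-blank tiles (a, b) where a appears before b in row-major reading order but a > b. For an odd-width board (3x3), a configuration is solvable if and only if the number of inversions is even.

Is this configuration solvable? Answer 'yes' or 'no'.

Answer: yes

Derivation:
Inversions (pairs i<j in row-major order where tile[i] > tile[j] > 0): 14
14 is even, so the puzzle is solvable.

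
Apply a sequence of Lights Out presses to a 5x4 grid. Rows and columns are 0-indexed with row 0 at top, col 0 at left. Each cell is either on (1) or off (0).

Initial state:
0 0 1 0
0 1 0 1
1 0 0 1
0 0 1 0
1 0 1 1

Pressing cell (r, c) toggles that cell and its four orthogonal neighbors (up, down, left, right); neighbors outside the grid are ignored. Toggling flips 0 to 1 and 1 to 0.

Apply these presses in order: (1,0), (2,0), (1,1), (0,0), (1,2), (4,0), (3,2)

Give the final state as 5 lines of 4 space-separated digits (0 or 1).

Answer: 0 0 0 0
0 0 0 0
1 0 0 1
0 1 0 1
0 1 0 1

Derivation:
After press 1 at (1,0):
1 0 1 0
1 0 0 1
0 0 0 1
0 0 1 0
1 0 1 1

After press 2 at (2,0):
1 0 1 0
0 0 0 1
1 1 0 1
1 0 1 0
1 0 1 1

After press 3 at (1,1):
1 1 1 0
1 1 1 1
1 0 0 1
1 0 1 0
1 0 1 1

After press 4 at (0,0):
0 0 1 0
0 1 1 1
1 0 0 1
1 0 1 0
1 0 1 1

After press 5 at (1,2):
0 0 0 0
0 0 0 0
1 0 1 1
1 0 1 0
1 0 1 1

After press 6 at (4,0):
0 0 0 0
0 0 0 0
1 0 1 1
0 0 1 0
0 1 1 1

After press 7 at (3,2):
0 0 0 0
0 0 0 0
1 0 0 1
0 1 0 1
0 1 0 1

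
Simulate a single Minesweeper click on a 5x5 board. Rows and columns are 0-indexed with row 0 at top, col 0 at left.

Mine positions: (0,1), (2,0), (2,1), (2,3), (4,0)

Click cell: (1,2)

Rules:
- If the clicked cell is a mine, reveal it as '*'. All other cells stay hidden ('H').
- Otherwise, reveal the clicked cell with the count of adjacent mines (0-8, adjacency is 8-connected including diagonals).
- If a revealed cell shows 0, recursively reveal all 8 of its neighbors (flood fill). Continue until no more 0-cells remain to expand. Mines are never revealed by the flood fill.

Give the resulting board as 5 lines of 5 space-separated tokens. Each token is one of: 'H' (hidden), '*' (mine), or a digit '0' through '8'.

H H H H H
H H 3 H H
H H H H H
H H H H H
H H H H H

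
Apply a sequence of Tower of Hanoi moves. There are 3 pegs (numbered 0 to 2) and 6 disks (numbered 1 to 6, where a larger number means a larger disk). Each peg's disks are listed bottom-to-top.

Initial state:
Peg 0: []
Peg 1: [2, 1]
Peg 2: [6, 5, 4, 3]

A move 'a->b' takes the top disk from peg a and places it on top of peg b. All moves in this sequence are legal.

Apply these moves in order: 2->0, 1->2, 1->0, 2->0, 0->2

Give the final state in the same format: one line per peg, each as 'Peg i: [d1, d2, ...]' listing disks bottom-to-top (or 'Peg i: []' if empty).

After move 1 (2->0):
Peg 0: [3]
Peg 1: [2, 1]
Peg 2: [6, 5, 4]

After move 2 (1->2):
Peg 0: [3]
Peg 1: [2]
Peg 2: [6, 5, 4, 1]

After move 3 (1->0):
Peg 0: [3, 2]
Peg 1: []
Peg 2: [6, 5, 4, 1]

After move 4 (2->0):
Peg 0: [3, 2, 1]
Peg 1: []
Peg 2: [6, 5, 4]

After move 5 (0->2):
Peg 0: [3, 2]
Peg 1: []
Peg 2: [6, 5, 4, 1]

Answer: Peg 0: [3, 2]
Peg 1: []
Peg 2: [6, 5, 4, 1]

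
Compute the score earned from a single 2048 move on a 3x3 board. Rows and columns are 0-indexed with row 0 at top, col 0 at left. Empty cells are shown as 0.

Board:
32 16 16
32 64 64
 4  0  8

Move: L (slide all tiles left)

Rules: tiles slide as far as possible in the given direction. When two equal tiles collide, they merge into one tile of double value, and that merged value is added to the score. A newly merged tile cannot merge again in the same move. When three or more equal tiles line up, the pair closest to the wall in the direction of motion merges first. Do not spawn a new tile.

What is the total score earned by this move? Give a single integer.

Answer: 160

Derivation:
Slide left:
row 0: [32, 16, 16] -> [32, 32, 0]  score +32 (running 32)
row 1: [32, 64, 64] -> [32, 128, 0]  score +128 (running 160)
row 2: [4, 0, 8] -> [4, 8, 0]  score +0 (running 160)
Board after move:
 32  32   0
 32 128   0
  4   8   0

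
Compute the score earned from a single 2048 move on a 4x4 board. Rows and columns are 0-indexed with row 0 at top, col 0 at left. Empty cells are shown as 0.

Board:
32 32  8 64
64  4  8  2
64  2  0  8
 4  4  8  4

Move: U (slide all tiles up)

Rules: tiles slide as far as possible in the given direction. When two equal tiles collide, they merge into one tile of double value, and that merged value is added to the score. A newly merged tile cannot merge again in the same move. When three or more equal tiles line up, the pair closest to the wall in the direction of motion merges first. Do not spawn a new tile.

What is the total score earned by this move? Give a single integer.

Slide up:
col 0: [32, 64, 64, 4] -> [32, 128, 4, 0]  score +128 (running 128)
col 1: [32, 4, 2, 4] -> [32, 4, 2, 4]  score +0 (running 128)
col 2: [8, 8, 0, 8] -> [16, 8, 0, 0]  score +16 (running 144)
col 3: [64, 2, 8, 4] -> [64, 2, 8, 4]  score +0 (running 144)
Board after move:
 32  32  16  64
128   4   8   2
  4   2   0   8
  0   4   0   4

Answer: 144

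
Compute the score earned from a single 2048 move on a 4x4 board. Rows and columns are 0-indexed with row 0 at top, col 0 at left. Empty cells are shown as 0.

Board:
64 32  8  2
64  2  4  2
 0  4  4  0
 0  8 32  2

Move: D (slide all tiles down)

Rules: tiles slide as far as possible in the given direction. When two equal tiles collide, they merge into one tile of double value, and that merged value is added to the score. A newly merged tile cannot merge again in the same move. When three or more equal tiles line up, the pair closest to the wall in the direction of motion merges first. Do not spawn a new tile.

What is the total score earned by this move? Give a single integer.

Slide down:
col 0: [64, 64, 0, 0] -> [0, 0, 0, 128]  score +128 (running 128)
col 1: [32, 2, 4, 8] -> [32, 2, 4, 8]  score +0 (running 128)
col 2: [8, 4, 4, 32] -> [0, 8, 8, 32]  score +8 (running 136)
col 3: [2, 2, 0, 2] -> [0, 0, 2, 4]  score +4 (running 140)
Board after move:
  0  32   0   0
  0   2   8   0
  0   4   8   2
128   8  32   4

Answer: 140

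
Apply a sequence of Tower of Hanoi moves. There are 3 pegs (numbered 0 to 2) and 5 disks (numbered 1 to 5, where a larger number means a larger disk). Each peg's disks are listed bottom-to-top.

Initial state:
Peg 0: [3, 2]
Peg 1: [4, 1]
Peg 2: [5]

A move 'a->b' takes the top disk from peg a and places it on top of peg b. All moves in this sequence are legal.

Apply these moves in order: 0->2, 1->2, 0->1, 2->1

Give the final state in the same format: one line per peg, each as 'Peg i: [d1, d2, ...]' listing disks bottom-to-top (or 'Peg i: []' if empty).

Answer: Peg 0: []
Peg 1: [4, 3, 1]
Peg 2: [5, 2]

Derivation:
After move 1 (0->2):
Peg 0: [3]
Peg 1: [4, 1]
Peg 2: [5, 2]

After move 2 (1->2):
Peg 0: [3]
Peg 1: [4]
Peg 2: [5, 2, 1]

After move 3 (0->1):
Peg 0: []
Peg 1: [4, 3]
Peg 2: [5, 2, 1]

After move 4 (2->1):
Peg 0: []
Peg 1: [4, 3, 1]
Peg 2: [5, 2]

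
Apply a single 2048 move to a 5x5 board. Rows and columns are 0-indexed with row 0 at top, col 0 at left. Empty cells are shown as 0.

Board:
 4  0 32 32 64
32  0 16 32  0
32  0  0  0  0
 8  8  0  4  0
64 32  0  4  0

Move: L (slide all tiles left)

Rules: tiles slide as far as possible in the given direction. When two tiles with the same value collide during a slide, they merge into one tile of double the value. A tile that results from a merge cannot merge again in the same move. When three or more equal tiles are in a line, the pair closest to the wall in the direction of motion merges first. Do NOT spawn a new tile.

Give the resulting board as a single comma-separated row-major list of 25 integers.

Slide left:
row 0: [4, 0, 32, 32, 64] -> [4, 64, 64, 0, 0]
row 1: [32, 0, 16, 32, 0] -> [32, 16, 32, 0, 0]
row 2: [32, 0, 0, 0, 0] -> [32, 0, 0, 0, 0]
row 3: [8, 8, 0, 4, 0] -> [16, 4, 0, 0, 0]
row 4: [64, 32, 0, 4, 0] -> [64, 32, 4, 0, 0]

Answer: 4, 64, 64, 0, 0, 32, 16, 32, 0, 0, 32, 0, 0, 0, 0, 16, 4, 0, 0, 0, 64, 32, 4, 0, 0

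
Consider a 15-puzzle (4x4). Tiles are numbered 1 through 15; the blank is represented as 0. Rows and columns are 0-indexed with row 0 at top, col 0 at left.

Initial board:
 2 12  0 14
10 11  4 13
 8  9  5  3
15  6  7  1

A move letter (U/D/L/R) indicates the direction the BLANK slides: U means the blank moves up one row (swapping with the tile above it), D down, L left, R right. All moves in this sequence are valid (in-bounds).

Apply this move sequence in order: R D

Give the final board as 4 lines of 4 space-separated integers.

Answer:  2 12 14 13
10 11  4  0
 8  9  5  3
15  6  7  1

Derivation:
After move 1 (R):
 2 12 14  0
10 11  4 13
 8  9  5  3
15  6  7  1

After move 2 (D):
 2 12 14 13
10 11  4  0
 8  9  5  3
15  6  7  1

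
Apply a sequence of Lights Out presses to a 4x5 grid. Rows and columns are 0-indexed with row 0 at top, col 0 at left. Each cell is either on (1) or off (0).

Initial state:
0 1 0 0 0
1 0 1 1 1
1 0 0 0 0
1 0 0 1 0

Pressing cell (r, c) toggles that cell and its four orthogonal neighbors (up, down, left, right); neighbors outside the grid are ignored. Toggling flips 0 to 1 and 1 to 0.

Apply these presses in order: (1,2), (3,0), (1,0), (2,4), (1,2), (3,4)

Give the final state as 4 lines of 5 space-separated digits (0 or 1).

After press 1 at (1,2):
0 1 1 0 0
1 1 0 0 1
1 0 1 0 0
1 0 0 1 0

After press 2 at (3,0):
0 1 1 0 0
1 1 0 0 1
0 0 1 0 0
0 1 0 1 0

After press 3 at (1,0):
1 1 1 0 0
0 0 0 0 1
1 0 1 0 0
0 1 0 1 0

After press 4 at (2,4):
1 1 1 0 0
0 0 0 0 0
1 0 1 1 1
0 1 0 1 1

After press 5 at (1,2):
1 1 0 0 0
0 1 1 1 0
1 0 0 1 1
0 1 0 1 1

After press 6 at (3,4):
1 1 0 0 0
0 1 1 1 0
1 0 0 1 0
0 1 0 0 0

Answer: 1 1 0 0 0
0 1 1 1 0
1 0 0 1 0
0 1 0 0 0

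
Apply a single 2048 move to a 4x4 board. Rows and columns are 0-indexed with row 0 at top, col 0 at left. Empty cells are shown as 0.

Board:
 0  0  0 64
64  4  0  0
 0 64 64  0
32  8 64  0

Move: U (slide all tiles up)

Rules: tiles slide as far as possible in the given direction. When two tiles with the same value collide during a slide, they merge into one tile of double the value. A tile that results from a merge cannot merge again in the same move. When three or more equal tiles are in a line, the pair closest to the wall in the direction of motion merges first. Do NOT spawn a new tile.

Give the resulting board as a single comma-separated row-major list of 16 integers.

Slide up:
col 0: [0, 64, 0, 32] -> [64, 32, 0, 0]
col 1: [0, 4, 64, 8] -> [4, 64, 8, 0]
col 2: [0, 0, 64, 64] -> [128, 0, 0, 0]
col 3: [64, 0, 0, 0] -> [64, 0, 0, 0]

Answer: 64, 4, 128, 64, 32, 64, 0, 0, 0, 8, 0, 0, 0, 0, 0, 0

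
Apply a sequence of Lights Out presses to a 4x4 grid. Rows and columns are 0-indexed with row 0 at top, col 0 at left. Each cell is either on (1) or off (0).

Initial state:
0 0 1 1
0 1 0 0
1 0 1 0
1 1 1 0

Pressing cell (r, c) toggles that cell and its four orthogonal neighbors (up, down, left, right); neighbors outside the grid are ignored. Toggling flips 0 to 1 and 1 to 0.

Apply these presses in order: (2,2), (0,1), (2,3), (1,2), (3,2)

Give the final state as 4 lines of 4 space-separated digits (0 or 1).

Answer: 1 1 1 1
0 1 0 0
1 1 1 0
1 0 1 0

Derivation:
After press 1 at (2,2):
0 0 1 1
0 1 1 0
1 1 0 1
1 1 0 0

After press 2 at (0,1):
1 1 0 1
0 0 1 0
1 1 0 1
1 1 0 0

After press 3 at (2,3):
1 1 0 1
0 0 1 1
1 1 1 0
1 1 0 1

After press 4 at (1,2):
1 1 1 1
0 1 0 0
1 1 0 0
1 1 0 1

After press 5 at (3,2):
1 1 1 1
0 1 0 0
1 1 1 0
1 0 1 0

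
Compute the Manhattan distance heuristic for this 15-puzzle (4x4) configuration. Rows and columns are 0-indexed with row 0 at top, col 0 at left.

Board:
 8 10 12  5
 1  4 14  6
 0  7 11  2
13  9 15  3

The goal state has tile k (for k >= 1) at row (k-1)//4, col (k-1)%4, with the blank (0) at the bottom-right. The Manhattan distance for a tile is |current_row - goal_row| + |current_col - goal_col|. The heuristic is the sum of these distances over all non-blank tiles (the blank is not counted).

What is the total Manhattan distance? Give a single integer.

Answer: 34

Derivation:
Tile 8: (0,0)->(1,3) = 4
Tile 10: (0,1)->(2,1) = 2
Tile 12: (0,2)->(2,3) = 3
Tile 5: (0,3)->(1,0) = 4
Tile 1: (1,0)->(0,0) = 1
Tile 4: (1,1)->(0,3) = 3
Tile 14: (1,2)->(3,1) = 3
Tile 6: (1,3)->(1,1) = 2
Tile 7: (2,1)->(1,2) = 2
Tile 11: (2,2)->(2,2) = 0
Tile 2: (2,3)->(0,1) = 4
Tile 13: (3,0)->(3,0) = 0
Tile 9: (3,1)->(2,0) = 2
Tile 15: (3,2)->(3,2) = 0
Tile 3: (3,3)->(0,2) = 4
Sum: 4 + 2 + 3 + 4 + 1 + 3 + 3 + 2 + 2 + 0 + 4 + 0 + 2 + 0 + 4 = 34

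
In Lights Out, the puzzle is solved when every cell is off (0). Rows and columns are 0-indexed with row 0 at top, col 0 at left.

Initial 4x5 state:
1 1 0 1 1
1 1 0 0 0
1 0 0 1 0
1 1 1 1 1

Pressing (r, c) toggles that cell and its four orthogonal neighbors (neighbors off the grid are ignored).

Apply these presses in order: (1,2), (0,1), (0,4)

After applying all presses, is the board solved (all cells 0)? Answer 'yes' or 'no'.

After press 1 at (1,2):
1 1 1 1 1
1 0 1 1 0
1 0 1 1 0
1 1 1 1 1

After press 2 at (0,1):
0 0 0 1 1
1 1 1 1 0
1 0 1 1 0
1 1 1 1 1

After press 3 at (0,4):
0 0 0 0 0
1 1 1 1 1
1 0 1 1 0
1 1 1 1 1

Lights still on: 13

Answer: no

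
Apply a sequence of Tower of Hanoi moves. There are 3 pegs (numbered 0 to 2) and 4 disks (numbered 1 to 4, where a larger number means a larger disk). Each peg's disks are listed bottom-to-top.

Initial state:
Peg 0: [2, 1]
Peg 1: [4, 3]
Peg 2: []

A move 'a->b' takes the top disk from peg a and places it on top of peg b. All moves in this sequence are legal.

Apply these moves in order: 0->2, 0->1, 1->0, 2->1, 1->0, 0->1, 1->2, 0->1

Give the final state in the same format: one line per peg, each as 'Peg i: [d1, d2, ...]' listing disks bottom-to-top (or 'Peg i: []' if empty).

Answer: Peg 0: []
Peg 1: [4, 3, 2]
Peg 2: [1]

Derivation:
After move 1 (0->2):
Peg 0: [2]
Peg 1: [4, 3]
Peg 2: [1]

After move 2 (0->1):
Peg 0: []
Peg 1: [4, 3, 2]
Peg 2: [1]

After move 3 (1->0):
Peg 0: [2]
Peg 1: [4, 3]
Peg 2: [1]

After move 4 (2->1):
Peg 0: [2]
Peg 1: [4, 3, 1]
Peg 2: []

After move 5 (1->0):
Peg 0: [2, 1]
Peg 1: [4, 3]
Peg 2: []

After move 6 (0->1):
Peg 0: [2]
Peg 1: [4, 3, 1]
Peg 2: []

After move 7 (1->2):
Peg 0: [2]
Peg 1: [4, 3]
Peg 2: [1]

After move 8 (0->1):
Peg 0: []
Peg 1: [4, 3, 2]
Peg 2: [1]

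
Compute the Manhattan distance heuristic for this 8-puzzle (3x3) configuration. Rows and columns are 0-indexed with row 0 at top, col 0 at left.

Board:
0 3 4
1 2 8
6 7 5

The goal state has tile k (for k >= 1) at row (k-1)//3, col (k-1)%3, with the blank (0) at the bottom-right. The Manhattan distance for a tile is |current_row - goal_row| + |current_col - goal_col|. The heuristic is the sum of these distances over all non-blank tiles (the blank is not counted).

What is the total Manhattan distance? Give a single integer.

Answer: 14

Derivation:
Tile 3: at (0,1), goal (0,2), distance |0-0|+|1-2| = 1
Tile 4: at (0,2), goal (1,0), distance |0-1|+|2-0| = 3
Tile 1: at (1,0), goal (0,0), distance |1-0|+|0-0| = 1
Tile 2: at (1,1), goal (0,1), distance |1-0|+|1-1| = 1
Tile 8: at (1,2), goal (2,1), distance |1-2|+|2-1| = 2
Tile 6: at (2,0), goal (1,2), distance |2-1|+|0-2| = 3
Tile 7: at (2,1), goal (2,0), distance |2-2|+|1-0| = 1
Tile 5: at (2,2), goal (1,1), distance |2-1|+|2-1| = 2
Sum: 1 + 3 + 1 + 1 + 2 + 3 + 1 + 2 = 14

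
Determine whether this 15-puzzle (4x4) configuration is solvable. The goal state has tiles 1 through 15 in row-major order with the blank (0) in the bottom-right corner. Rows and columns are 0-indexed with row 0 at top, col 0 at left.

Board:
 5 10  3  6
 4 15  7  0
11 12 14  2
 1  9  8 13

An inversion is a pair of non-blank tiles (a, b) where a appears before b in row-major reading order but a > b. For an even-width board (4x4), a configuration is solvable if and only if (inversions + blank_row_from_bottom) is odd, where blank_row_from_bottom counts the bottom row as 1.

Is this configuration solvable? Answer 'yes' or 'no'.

Inversions: 45
Blank is in row 1 (0-indexed from top), which is row 3 counting from the bottom (bottom = 1).
45 + 3 = 48, which is even, so the puzzle is not solvable.

Answer: no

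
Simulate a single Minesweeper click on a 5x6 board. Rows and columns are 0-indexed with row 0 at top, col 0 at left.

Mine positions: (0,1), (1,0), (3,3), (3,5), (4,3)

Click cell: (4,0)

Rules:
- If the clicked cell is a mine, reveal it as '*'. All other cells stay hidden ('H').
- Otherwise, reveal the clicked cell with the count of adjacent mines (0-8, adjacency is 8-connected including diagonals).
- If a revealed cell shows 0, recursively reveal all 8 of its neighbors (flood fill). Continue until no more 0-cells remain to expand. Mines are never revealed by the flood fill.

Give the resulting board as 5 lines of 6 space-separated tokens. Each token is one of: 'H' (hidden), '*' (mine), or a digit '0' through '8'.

H H H H H H
H H H H H H
1 1 1 H H H
0 0 2 H H H
0 0 2 H H H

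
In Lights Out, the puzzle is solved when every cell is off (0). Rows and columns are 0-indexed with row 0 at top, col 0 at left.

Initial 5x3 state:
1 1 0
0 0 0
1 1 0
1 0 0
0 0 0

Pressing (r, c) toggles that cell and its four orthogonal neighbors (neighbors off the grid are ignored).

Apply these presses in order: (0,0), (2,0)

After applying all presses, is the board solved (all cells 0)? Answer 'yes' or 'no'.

Answer: yes

Derivation:
After press 1 at (0,0):
0 0 0
1 0 0
1 1 0
1 0 0
0 0 0

After press 2 at (2,0):
0 0 0
0 0 0
0 0 0
0 0 0
0 0 0

Lights still on: 0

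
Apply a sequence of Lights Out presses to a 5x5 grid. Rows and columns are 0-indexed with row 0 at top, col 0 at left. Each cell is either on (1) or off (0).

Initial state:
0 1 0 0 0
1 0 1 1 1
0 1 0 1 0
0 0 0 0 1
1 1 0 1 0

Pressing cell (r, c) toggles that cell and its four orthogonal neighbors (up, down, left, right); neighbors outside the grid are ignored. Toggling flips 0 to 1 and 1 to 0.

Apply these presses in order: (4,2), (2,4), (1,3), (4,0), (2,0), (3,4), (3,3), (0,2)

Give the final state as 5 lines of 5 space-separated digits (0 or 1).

Answer: 0 0 1 0 0
0 0 1 0 1
1 0 0 0 0
0 0 0 0 0
0 1 1 1 1

Derivation:
After press 1 at (4,2):
0 1 0 0 0
1 0 1 1 1
0 1 0 1 0
0 0 1 0 1
1 0 1 0 0

After press 2 at (2,4):
0 1 0 0 0
1 0 1 1 0
0 1 0 0 1
0 0 1 0 0
1 0 1 0 0

After press 3 at (1,3):
0 1 0 1 0
1 0 0 0 1
0 1 0 1 1
0 0 1 0 0
1 0 1 0 0

After press 4 at (4,0):
0 1 0 1 0
1 0 0 0 1
0 1 0 1 1
1 0 1 0 0
0 1 1 0 0

After press 5 at (2,0):
0 1 0 1 0
0 0 0 0 1
1 0 0 1 1
0 0 1 0 0
0 1 1 0 0

After press 6 at (3,4):
0 1 0 1 0
0 0 0 0 1
1 0 0 1 0
0 0 1 1 1
0 1 1 0 1

After press 7 at (3,3):
0 1 0 1 0
0 0 0 0 1
1 0 0 0 0
0 0 0 0 0
0 1 1 1 1

After press 8 at (0,2):
0 0 1 0 0
0 0 1 0 1
1 0 0 0 0
0 0 0 0 0
0 1 1 1 1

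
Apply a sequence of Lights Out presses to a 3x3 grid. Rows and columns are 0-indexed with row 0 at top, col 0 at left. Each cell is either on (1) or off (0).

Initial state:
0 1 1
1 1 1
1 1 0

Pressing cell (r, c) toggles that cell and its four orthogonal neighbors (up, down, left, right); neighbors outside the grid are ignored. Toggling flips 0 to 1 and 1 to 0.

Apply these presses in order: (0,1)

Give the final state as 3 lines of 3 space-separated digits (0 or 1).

Answer: 1 0 0
1 0 1
1 1 0

Derivation:
After press 1 at (0,1):
1 0 0
1 0 1
1 1 0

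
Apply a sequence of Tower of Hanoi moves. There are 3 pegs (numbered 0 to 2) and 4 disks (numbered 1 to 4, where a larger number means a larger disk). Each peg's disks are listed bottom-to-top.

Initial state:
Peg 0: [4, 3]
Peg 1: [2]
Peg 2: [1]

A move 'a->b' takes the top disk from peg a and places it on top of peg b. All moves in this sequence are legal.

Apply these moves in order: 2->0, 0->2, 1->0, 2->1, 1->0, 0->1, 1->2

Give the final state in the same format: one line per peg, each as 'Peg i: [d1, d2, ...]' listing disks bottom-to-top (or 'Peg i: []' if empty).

After move 1 (2->0):
Peg 0: [4, 3, 1]
Peg 1: [2]
Peg 2: []

After move 2 (0->2):
Peg 0: [4, 3]
Peg 1: [2]
Peg 2: [1]

After move 3 (1->0):
Peg 0: [4, 3, 2]
Peg 1: []
Peg 2: [1]

After move 4 (2->1):
Peg 0: [4, 3, 2]
Peg 1: [1]
Peg 2: []

After move 5 (1->0):
Peg 0: [4, 3, 2, 1]
Peg 1: []
Peg 2: []

After move 6 (0->1):
Peg 0: [4, 3, 2]
Peg 1: [1]
Peg 2: []

After move 7 (1->2):
Peg 0: [4, 3, 2]
Peg 1: []
Peg 2: [1]

Answer: Peg 0: [4, 3, 2]
Peg 1: []
Peg 2: [1]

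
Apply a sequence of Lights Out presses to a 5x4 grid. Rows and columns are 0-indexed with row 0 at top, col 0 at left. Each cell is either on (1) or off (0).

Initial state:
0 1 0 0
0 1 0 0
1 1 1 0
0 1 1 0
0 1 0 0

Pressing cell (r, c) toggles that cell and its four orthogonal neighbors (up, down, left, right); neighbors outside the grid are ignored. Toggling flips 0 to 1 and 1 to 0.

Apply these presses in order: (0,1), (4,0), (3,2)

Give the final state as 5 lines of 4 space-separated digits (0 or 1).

Answer: 1 0 1 0
0 0 0 0
1 1 0 0
1 0 0 1
1 0 1 0

Derivation:
After press 1 at (0,1):
1 0 1 0
0 0 0 0
1 1 1 0
0 1 1 0
0 1 0 0

After press 2 at (4,0):
1 0 1 0
0 0 0 0
1 1 1 0
1 1 1 0
1 0 0 0

After press 3 at (3,2):
1 0 1 0
0 0 0 0
1 1 0 0
1 0 0 1
1 0 1 0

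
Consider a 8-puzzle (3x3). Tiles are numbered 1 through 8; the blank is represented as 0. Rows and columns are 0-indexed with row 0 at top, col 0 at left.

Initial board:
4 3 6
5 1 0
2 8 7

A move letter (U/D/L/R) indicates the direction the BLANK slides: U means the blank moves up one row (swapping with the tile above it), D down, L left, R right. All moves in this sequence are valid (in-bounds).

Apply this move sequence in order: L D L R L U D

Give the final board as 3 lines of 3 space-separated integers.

Answer: 4 3 6
5 8 1
0 2 7

Derivation:
After move 1 (L):
4 3 6
5 0 1
2 8 7

After move 2 (D):
4 3 6
5 8 1
2 0 7

After move 3 (L):
4 3 6
5 8 1
0 2 7

After move 4 (R):
4 3 6
5 8 1
2 0 7

After move 5 (L):
4 3 6
5 8 1
0 2 7

After move 6 (U):
4 3 6
0 8 1
5 2 7

After move 7 (D):
4 3 6
5 8 1
0 2 7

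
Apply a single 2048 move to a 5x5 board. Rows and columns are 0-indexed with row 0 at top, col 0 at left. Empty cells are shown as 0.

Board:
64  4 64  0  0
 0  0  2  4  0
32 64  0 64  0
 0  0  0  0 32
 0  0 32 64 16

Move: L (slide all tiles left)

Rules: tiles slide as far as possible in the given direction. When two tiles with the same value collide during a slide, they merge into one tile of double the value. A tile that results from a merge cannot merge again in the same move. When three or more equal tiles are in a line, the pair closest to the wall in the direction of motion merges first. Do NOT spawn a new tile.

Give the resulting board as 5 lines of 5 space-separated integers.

Answer:  64   4  64   0   0
  2   4   0   0   0
 32 128   0   0   0
 32   0   0   0   0
 32  64  16   0   0

Derivation:
Slide left:
row 0: [64, 4, 64, 0, 0] -> [64, 4, 64, 0, 0]
row 1: [0, 0, 2, 4, 0] -> [2, 4, 0, 0, 0]
row 2: [32, 64, 0, 64, 0] -> [32, 128, 0, 0, 0]
row 3: [0, 0, 0, 0, 32] -> [32, 0, 0, 0, 0]
row 4: [0, 0, 32, 64, 16] -> [32, 64, 16, 0, 0]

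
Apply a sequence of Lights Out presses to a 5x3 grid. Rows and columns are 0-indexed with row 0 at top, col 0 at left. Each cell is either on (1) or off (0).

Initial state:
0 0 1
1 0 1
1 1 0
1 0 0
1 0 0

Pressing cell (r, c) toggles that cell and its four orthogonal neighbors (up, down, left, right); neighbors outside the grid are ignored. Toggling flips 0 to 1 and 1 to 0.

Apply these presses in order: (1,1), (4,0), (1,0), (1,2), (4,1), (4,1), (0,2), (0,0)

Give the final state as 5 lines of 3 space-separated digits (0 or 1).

Answer: 0 1 1
0 1 0
0 0 1
0 0 0
0 1 0

Derivation:
After press 1 at (1,1):
0 1 1
0 1 0
1 0 0
1 0 0
1 0 0

After press 2 at (4,0):
0 1 1
0 1 0
1 0 0
0 0 0
0 1 0

After press 3 at (1,0):
1 1 1
1 0 0
0 0 0
0 0 0
0 1 0

After press 4 at (1,2):
1 1 0
1 1 1
0 0 1
0 0 0
0 1 0

After press 5 at (4,1):
1 1 0
1 1 1
0 0 1
0 1 0
1 0 1

After press 6 at (4,1):
1 1 0
1 1 1
0 0 1
0 0 0
0 1 0

After press 7 at (0,2):
1 0 1
1 1 0
0 0 1
0 0 0
0 1 0

After press 8 at (0,0):
0 1 1
0 1 0
0 0 1
0 0 0
0 1 0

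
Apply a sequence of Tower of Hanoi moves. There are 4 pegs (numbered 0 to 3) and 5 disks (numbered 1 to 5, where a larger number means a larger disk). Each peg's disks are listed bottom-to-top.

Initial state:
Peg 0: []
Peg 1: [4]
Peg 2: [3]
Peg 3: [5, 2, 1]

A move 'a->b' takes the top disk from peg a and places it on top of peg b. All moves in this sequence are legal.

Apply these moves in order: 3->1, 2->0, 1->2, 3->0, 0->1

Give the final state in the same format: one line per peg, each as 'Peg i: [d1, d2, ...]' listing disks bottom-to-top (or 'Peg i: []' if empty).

After move 1 (3->1):
Peg 0: []
Peg 1: [4, 1]
Peg 2: [3]
Peg 3: [5, 2]

After move 2 (2->0):
Peg 0: [3]
Peg 1: [4, 1]
Peg 2: []
Peg 3: [5, 2]

After move 3 (1->2):
Peg 0: [3]
Peg 1: [4]
Peg 2: [1]
Peg 3: [5, 2]

After move 4 (3->0):
Peg 0: [3, 2]
Peg 1: [4]
Peg 2: [1]
Peg 3: [5]

After move 5 (0->1):
Peg 0: [3]
Peg 1: [4, 2]
Peg 2: [1]
Peg 3: [5]

Answer: Peg 0: [3]
Peg 1: [4, 2]
Peg 2: [1]
Peg 3: [5]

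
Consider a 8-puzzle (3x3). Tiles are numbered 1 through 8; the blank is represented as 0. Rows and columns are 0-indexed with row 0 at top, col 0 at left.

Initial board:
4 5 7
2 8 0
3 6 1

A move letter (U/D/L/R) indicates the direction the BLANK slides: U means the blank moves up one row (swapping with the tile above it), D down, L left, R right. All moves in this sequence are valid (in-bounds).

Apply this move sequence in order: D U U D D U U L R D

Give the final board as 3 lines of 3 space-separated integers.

After move 1 (D):
4 5 7
2 8 1
3 6 0

After move 2 (U):
4 5 7
2 8 0
3 6 1

After move 3 (U):
4 5 0
2 8 7
3 6 1

After move 4 (D):
4 5 7
2 8 0
3 6 1

After move 5 (D):
4 5 7
2 8 1
3 6 0

After move 6 (U):
4 5 7
2 8 0
3 6 1

After move 7 (U):
4 5 0
2 8 7
3 6 1

After move 8 (L):
4 0 5
2 8 7
3 6 1

After move 9 (R):
4 5 0
2 8 7
3 6 1

After move 10 (D):
4 5 7
2 8 0
3 6 1

Answer: 4 5 7
2 8 0
3 6 1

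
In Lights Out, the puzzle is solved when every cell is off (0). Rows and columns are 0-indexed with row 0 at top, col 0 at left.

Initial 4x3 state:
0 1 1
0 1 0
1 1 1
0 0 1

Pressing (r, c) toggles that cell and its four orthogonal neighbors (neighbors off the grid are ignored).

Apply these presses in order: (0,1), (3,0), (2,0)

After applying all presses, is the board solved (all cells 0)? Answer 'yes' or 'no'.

Answer: no

Derivation:
After press 1 at (0,1):
1 0 0
0 0 0
1 1 1
0 0 1

After press 2 at (3,0):
1 0 0
0 0 0
0 1 1
1 1 1

After press 3 at (2,0):
1 0 0
1 0 0
1 0 1
0 1 1

Lights still on: 6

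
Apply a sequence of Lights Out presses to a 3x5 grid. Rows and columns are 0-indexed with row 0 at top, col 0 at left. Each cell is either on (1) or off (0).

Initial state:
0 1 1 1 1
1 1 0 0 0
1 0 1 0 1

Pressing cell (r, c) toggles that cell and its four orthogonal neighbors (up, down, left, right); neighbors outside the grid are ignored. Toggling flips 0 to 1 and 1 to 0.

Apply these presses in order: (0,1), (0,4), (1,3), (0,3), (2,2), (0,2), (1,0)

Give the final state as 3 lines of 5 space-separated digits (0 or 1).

Answer: 0 1 0 1 1
0 1 1 0 0
0 1 0 0 1

Derivation:
After press 1 at (0,1):
1 0 0 1 1
1 0 0 0 0
1 0 1 0 1

After press 2 at (0,4):
1 0 0 0 0
1 0 0 0 1
1 0 1 0 1

After press 3 at (1,3):
1 0 0 1 0
1 0 1 1 0
1 0 1 1 1

After press 4 at (0,3):
1 0 1 0 1
1 0 1 0 0
1 0 1 1 1

After press 5 at (2,2):
1 0 1 0 1
1 0 0 0 0
1 1 0 0 1

After press 6 at (0,2):
1 1 0 1 1
1 0 1 0 0
1 1 0 0 1

After press 7 at (1,0):
0 1 0 1 1
0 1 1 0 0
0 1 0 0 1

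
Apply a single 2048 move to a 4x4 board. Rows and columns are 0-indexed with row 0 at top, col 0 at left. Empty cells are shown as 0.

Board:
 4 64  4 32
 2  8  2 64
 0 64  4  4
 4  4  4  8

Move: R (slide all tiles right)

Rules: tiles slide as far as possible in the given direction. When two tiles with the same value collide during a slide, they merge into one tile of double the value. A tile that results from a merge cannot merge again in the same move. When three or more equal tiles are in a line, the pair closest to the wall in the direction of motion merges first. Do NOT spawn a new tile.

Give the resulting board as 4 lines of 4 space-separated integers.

Slide right:
row 0: [4, 64, 4, 32] -> [4, 64, 4, 32]
row 1: [2, 8, 2, 64] -> [2, 8, 2, 64]
row 2: [0, 64, 4, 4] -> [0, 0, 64, 8]
row 3: [4, 4, 4, 8] -> [0, 4, 8, 8]

Answer:  4 64  4 32
 2  8  2 64
 0  0 64  8
 0  4  8  8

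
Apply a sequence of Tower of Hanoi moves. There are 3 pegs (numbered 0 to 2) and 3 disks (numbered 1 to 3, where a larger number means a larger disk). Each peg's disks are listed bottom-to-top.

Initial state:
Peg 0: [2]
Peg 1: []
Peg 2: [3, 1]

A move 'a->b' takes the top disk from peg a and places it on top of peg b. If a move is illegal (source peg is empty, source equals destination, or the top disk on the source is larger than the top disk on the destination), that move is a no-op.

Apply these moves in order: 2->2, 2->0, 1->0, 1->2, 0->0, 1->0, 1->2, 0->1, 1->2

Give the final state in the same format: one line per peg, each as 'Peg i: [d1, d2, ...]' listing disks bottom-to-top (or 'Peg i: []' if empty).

Answer: Peg 0: [2]
Peg 1: []
Peg 2: [3, 1]

Derivation:
After move 1 (2->2):
Peg 0: [2]
Peg 1: []
Peg 2: [3, 1]

After move 2 (2->0):
Peg 0: [2, 1]
Peg 1: []
Peg 2: [3]

After move 3 (1->0):
Peg 0: [2, 1]
Peg 1: []
Peg 2: [3]

After move 4 (1->2):
Peg 0: [2, 1]
Peg 1: []
Peg 2: [3]

After move 5 (0->0):
Peg 0: [2, 1]
Peg 1: []
Peg 2: [3]

After move 6 (1->0):
Peg 0: [2, 1]
Peg 1: []
Peg 2: [3]

After move 7 (1->2):
Peg 0: [2, 1]
Peg 1: []
Peg 2: [3]

After move 8 (0->1):
Peg 0: [2]
Peg 1: [1]
Peg 2: [3]

After move 9 (1->2):
Peg 0: [2]
Peg 1: []
Peg 2: [3, 1]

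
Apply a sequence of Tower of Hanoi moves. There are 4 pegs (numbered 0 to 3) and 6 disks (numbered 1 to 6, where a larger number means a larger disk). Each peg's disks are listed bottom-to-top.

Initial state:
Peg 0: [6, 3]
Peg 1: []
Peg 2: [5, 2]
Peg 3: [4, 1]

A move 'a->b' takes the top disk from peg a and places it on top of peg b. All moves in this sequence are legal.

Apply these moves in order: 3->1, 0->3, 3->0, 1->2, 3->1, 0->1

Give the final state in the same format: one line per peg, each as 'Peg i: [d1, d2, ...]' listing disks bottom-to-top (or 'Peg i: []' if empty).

After move 1 (3->1):
Peg 0: [6, 3]
Peg 1: [1]
Peg 2: [5, 2]
Peg 3: [4]

After move 2 (0->3):
Peg 0: [6]
Peg 1: [1]
Peg 2: [5, 2]
Peg 3: [4, 3]

After move 3 (3->0):
Peg 0: [6, 3]
Peg 1: [1]
Peg 2: [5, 2]
Peg 3: [4]

After move 4 (1->2):
Peg 0: [6, 3]
Peg 1: []
Peg 2: [5, 2, 1]
Peg 3: [4]

After move 5 (3->1):
Peg 0: [6, 3]
Peg 1: [4]
Peg 2: [5, 2, 1]
Peg 3: []

After move 6 (0->1):
Peg 0: [6]
Peg 1: [4, 3]
Peg 2: [5, 2, 1]
Peg 3: []

Answer: Peg 0: [6]
Peg 1: [4, 3]
Peg 2: [5, 2, 1]
Peg 3: []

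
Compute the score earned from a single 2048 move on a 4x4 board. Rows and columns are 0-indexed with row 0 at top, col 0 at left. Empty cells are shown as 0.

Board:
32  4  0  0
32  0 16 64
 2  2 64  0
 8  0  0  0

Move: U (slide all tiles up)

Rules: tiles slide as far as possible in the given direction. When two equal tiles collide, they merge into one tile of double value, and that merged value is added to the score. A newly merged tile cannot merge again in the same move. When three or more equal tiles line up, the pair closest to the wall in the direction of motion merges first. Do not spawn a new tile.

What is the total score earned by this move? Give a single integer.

Answer: 64

Derivation:
Slide up:
col 0: [32, 32, 2, 8] -> [64, 2, 8, 0]  score +64 (running 64)
col 1: [4, 0, 2, 0] -> [4, 2, 0, 0]  score +0 (running 64)
col 2: [0, 16, 64, 0] -> [16, 64, 0, 0]  score +0 (running 64)
col 3: [0, 64, 0, 0] -> [64, 0, 0, 0]  score +0 (running 64)
Board after move:
64  4 16 64
 2  2 64  0
 8  0  0  0
 0  0  0  0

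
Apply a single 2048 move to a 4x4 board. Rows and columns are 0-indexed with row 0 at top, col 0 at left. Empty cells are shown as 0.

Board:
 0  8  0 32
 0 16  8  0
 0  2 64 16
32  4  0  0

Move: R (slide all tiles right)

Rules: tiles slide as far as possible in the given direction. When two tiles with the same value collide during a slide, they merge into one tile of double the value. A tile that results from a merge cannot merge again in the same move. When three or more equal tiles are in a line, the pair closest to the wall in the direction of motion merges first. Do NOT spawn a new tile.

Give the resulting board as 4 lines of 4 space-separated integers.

Answer:  0  0  8 32
 0  0 16  8
 0  2 64 16
 0  0 32  4

Derivation:
Slide right:
row 0: [0, 8, 0, 32] -> [0, 0, 8, 32]
row 1: [0, 16, 8, 0] -> [0, 0, 16, 8]
row 2: [0, 2, 64, 16] -> [0, 2, 64, 16]
row 3: [32, 4, 0, 0] -> [0, 0, 32, 4]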